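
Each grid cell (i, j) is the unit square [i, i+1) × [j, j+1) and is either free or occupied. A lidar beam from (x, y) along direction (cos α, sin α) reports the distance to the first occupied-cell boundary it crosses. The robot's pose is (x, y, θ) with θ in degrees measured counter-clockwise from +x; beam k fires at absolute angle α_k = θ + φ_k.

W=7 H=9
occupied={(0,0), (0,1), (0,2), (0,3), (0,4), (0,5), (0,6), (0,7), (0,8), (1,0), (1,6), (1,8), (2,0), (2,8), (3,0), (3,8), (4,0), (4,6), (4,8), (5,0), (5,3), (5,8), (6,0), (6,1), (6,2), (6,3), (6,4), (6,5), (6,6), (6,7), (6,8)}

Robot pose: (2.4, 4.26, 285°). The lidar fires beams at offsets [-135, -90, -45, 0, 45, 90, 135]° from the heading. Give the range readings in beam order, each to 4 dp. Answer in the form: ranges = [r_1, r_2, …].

beam 1: φ=-135°, α=150°
  direction (-0.8660, 0.5000); cell (2,4); t to first gridline: x 0.4619, y 1.4800 (then +1.1547 / +2.0000)
    (1,4) via x @ 0.4619
    (1,5) via y @ 1.4800
    (0,5) via x @ 1.6166  # hit
  → r_1 = 1.6166
beam 2: φ=-90°, α=195°
  direction (-0.9659, -0.2588); cell (2,4); t to first gridline: x 0.4141, y 1.0046 (then +1.0353 / +3.8637)
    (1,4) via x @ 0.4141
    (1,3) via y @ 1.0046
    (0,3) via x @ 1.4494  # hit
  → r_2 = 1.4494
beam 3: φ=-45°, α=240°
  direction (-0.5000, -0.8660); cell (2,4); t to first gridline: x 0.8000, y 0.3002 (then +2.0000 / +1.1547)
    (2,3) via y @ 0.3002
    (1,3) via x @ 0.8000
    (1,2) via y @ 1.4549
    (1,1) via y @ 2.6096
    (0,1) via x @ 2.8000  # hit
  → r_3 = 2.8000
beam 4: φ=0°, α=285°
  direction (0.2588, -0.9659); cell (2,4); t to first gridline: x 2.3182, y 0.2692 (then +3.8637 / +1.0353)
    (2,3) via y @ 0.2692
    (2,2) via y @ 1.3044
    (3,2) via x @ 2.3182
    (3,1) via y @ 2.3397
    (3,0) via y @ 3.3750  # hit
  → r_4 = 3.3750
beam 5: φ=45°, α=330°
  direction (0.8660, -0.5000); cell (2,4); t to first gridline: x 0.6928, y 0.5200 (then +1.1547 / +2.0000)
    (2,3) via y @ 0.5200
    (3,3) via x @ 0.6928
    (4,3) via x @ 1.8475
    (4,2) via y @ 2.5200
    (5,2) via x @ 3.0022
    (6,2) via x @ 4.1569  # hit
  → r_5 = 4.1569
beam 6: φ=90°, α=15°
  direction (0.9659, 0.2588); cell (2,4); t to first gridline: x 0.6212, y 2.8591 (then +1.0353 / +3.8637)
    (3,4) via x @ 0.6212
    (4,4) via x @ 1.6564
    (5,4) via x @ 2.6917
    (5,5) via y @ 2.8591
    (6,5) via x @ 3.7270  # hit
  → r_6 = 3.7270
beam 7: φ=135°, α=60°
  direction (0.5000, 0.8660); cell (2,4); t to first gridline: x 1.2000, y 0.8545 (then +2.0000 / +1.1547)
    (2,5) via y @ 0.8545
    (3,5) via x @ 1.2000
    (3,6) via y @ 2.0092
    (3,7) via y @ 3.1639
    (4,7) via x @ 3.2000
    (4,8) via y @ 4.3186  # hit
  → r_7 = 4.3186

ranges = [1.6166, 1.4494, 2.8000, 3.3750, 4.1569, 3.7270, 4.3186]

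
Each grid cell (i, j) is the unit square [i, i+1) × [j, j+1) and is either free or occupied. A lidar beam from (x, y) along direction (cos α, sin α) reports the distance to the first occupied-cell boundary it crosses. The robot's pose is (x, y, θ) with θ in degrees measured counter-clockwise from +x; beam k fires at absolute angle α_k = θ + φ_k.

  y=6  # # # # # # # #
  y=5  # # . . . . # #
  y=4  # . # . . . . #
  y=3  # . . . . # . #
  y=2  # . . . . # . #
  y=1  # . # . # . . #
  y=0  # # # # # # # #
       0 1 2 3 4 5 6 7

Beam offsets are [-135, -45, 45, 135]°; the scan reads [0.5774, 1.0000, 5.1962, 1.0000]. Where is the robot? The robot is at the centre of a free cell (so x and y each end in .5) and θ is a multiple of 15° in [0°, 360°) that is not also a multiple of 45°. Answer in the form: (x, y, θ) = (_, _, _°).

(x, y, θ) = (1.5, 2.5, 345°)

The pose lattice has 23·16 = 368 candidates. Test each by forward raycasting.
  (3.5, 5.5, 120°): beam 1 = 3.6235 ≠ 0.5774 ✗
  (5.5, 5.5, 210°): beam 1 = 0.5176 ≠ 0.5774 ✗
  (2.5, 2.5, 285°): beam 1 = 1.7321 ≠ 0.5774 ✗
  (1.5, 3.5, 330°): beam 1 = 0.5176 ≠ 0.5774 ✗
  …
  (1.5, 2.5, 345°): r_1=0.5774, r_2=1.0000, r_3=5.1962, r_4=1.0000 — all match ✓
Unique over the lattice → pose = (1.5, 2.5, 345°).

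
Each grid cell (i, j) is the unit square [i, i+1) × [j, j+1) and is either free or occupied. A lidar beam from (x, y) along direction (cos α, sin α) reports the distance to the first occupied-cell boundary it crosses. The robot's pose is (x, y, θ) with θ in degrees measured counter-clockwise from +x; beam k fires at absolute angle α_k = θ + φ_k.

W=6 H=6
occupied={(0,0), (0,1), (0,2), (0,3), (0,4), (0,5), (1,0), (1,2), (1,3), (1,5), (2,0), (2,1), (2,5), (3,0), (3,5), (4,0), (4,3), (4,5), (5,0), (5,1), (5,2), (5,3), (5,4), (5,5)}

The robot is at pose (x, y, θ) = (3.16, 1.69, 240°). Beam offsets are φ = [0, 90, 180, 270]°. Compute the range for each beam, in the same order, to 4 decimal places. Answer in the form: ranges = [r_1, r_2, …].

ranges = [0.3200, 1.3800, 1.6800, 0.1848]

beam 1: φ=0°, α=240°
  d=(-0.5000,-0.8660)  start (3,1)  tX=0.3200 tY=0.7967  stride 1/|dx|=2.0000 1/|dy|=1.1547
    cross x-line → (2,1), t=0.3200 (wall)
  → r_1 = 0.3200
beam 2: φ=90°, α=330°
  d=(0.8660,-0.5000)  start (3,1)  tX=0.9699 tY=1.3800  stride 1/|dx|=1.1547 1/|dy|=2.0000
    cross x-line → (4,1), t=0.9699
    cross y-line → (4,0), t=1.3800 (wall)
  → r_2 = 1.3800
beam 3: φ=180°, α=60°
  d=(0.5000,0.8660)  start (3,1)  tX=1.6800 tY=0.3580  stride 1/|dx|=2.0000 1/|dy|=1.1547
    cross y-line → (3,2), t=0.3580
    cross y-line → (3,3), t=1.5127
    cross x-line → (4,3), t=1.6800 (wall)
  → r_3 = 1.6800
beam 4: φ=270°, α=150°
  d=(-0.8660,0.5000)  start (3,1)  tX=0.1848 tY=0.6200  stride 1/|dx|=1.1547 1/|dy|=2.0000
    cross x-line → (2,1), t=0.1848 (wall)
  → r_4 = 0.1848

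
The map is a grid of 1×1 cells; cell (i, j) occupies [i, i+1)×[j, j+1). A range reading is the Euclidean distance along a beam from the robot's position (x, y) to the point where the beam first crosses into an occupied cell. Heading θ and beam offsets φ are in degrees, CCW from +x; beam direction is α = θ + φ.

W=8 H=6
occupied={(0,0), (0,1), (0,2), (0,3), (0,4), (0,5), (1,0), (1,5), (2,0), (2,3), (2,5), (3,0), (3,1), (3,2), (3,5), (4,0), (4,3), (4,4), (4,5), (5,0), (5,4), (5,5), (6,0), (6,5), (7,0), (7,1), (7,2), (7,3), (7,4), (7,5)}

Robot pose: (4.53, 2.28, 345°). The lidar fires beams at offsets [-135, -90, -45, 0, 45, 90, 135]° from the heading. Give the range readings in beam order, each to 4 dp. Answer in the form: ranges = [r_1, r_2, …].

ranges = [0.6120, 1.3252, 1.4780, 2.5571, 2.8521, 0.7454, 0.8314]

beam 1: φ=-135°, α=210°
  dir = (cos 210°, sin 210°) = (-0.8660, -0.5000); from cell (4,2)
  next x-line at t=0.6120, next y-line at t=0.5600; Δt_x=1.1547, Δt_y=2.0000
    y: enter (4,1) at t=0.5600
    x: enter (3,1) at t=0.6120 ← occupied
  → r_1 = 0.6120
beam 2: φ=-90°, α=255°
  dir = (cos 255°, sin 255°) = (-0.2588, -0.9659); from cell (4,2)
  next x-line at t=2.0478, next y-line at t=0.2899; Δt_x=3.8637, Δt_y=1.0353
    y: enter (4,1) at t=0.2899
    y: enter (4,0) at t=1.3252 ← occupied
  → r_2 = 1.3252
beam 3: φ=-45°, α=300°
  dir = (cos 300°, sin 300°) = (0.5000, -0.8660); from cell (4,2)
  next x-line at t=0.9400, next y-line at t=0.3233; Δt_x=2.0000, Δt_y=1.1547
    y: enter (4,1) at t=0.3233
    x: enter (5,1) at t=0.9400
    y: enter (5,0) at t=1.4780 ← occupied
  → r_3 = 1.4780
beam 4: φ=0°, α=345°
  dir = (cos 345°, sin 345°) = (0.9659, -0.2588); from cell (4,2)
  next x-line at t=0.4866, next y-line at t=1.0818; Δt_x=1.0353, Δt_y=3.8637
    x: enter (5,2) at t=0.4866
    y: enter (5,1) at t=1.0818
    x: enter (6,1) at t=1.5219
    x: enter (7,1) at t=2.5571 ← occupied
  → r_4 = 2.5571
beam 5: φ=45°, α=30°
  dir = (cos 30°, sin 30°) = (0.8660, 0.5000); from cell (4,2)
  next x-line at t=0.5427, next y-line at t=1.4400; Δt_x=1.1547, Δt_y=2.0000
    x: enter (5,2) at t=0.5427
    y: enter (5,3) at t=1.4400
    x: enter (6,3) at t=1.6974
    x: enter (7,3) at t=2.8521 ← occupied
  → r_5 = 2.8521
beam 6: φ=90°, α=75°
  dir = (cos 75°, sin 75°) = (0.2588, 0.9659); from cell (4,2)
  next x-line at t=1.8159, next y-line at t=0.7454; Δt_x=3.8637, Δt_y=1.0353
    y: enter (4,3) at t=0.7454 ← occupied
  → r_6 = 0.7454
beam 7: φ=135°, α=120°
  dir = (cos 120°, sin 120°) = (-0.5000, 0.8660); from cell (4,2)
  next x-line at t=1.0600, next y-line at t=0.8314; Δt_x=2.0000, Δt_y=1.1547
    y: enter (4,3) at t=0.8314 ← occupied
  → r_7 = 0.8314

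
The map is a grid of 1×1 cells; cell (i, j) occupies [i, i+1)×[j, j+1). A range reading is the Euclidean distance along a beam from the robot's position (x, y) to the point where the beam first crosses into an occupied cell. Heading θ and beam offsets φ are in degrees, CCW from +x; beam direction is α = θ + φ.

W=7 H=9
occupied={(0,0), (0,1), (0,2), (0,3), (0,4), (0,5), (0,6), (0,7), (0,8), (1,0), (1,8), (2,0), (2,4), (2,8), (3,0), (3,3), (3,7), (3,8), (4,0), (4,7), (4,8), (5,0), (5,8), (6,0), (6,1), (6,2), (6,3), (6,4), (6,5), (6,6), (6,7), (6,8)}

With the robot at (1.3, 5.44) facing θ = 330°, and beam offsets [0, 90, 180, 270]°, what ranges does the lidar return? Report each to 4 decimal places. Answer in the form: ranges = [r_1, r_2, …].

ranges = [0.8800, 2.9560, 0.3464, 0.6000]

beam 1: φ=0°, α=330°
  d=(0.8660,-0.5000)  start (1,5)  tX=0.8083 tY=0.8800  stride 1/|dx|=1.1547 1/|dy|=2.0000
    cross x-line → (2,5), t=0.8083
    cross y-line → (2,4), t=0.8800 (wall)
  → r_1 = 0.8800
beam 2: φ=90°, α=60°
  d=(0.5000,0.8660)  start (1,5)  tX=1.4000 tY=0.6466  stride 1/|dx|=2.0000 1/|dy|=1.1547
    cross y-line → (1,6), t=0.6466
    cross x-line → (2,6), t=1.4000
    cross y-line → (2,7), t=1.8013
    cross y-line → (2,8), t=2.9560 (wall)
  → r_2 = 2.9560
beam 3: φ=180°, α=150°
  d=(-0.8660,0.5000)  start (1,5)  tX=0.3464 tY=1.1200  stride 1/|dx|=1.1547 1/|dy|=2.0000
    cross x-line → (0,5), t=0.3464 (wall)
  → r_3 = 0.3464
beam 4: φ=270°, α=240°
  d=(-0.5000,-0.8660)  start (1,5)  tX=0.6000 tY=0.5081  stride 1/|dx|=2.0000 1/|dy|=1.1547
    cross y-line → (1,4), t=0.5081
    cross x-line → (0,4), t=0.6000 (wall)
  → r_4 = 0.6000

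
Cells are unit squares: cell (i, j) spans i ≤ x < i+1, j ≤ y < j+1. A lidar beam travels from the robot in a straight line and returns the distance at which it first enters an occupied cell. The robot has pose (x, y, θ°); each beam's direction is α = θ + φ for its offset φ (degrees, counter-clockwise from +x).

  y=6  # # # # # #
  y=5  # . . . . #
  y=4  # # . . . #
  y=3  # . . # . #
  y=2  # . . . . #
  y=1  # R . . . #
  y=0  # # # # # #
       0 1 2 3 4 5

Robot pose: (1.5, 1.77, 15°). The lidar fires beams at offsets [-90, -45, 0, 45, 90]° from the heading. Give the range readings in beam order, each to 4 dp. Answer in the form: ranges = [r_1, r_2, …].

beam 1: φ=-90°, α=285°
  direction (0.2588, -0.9659); cell (1,1); t to first gridline: x 1.9319, y 0.7972 (then +3.8637 / +1.0353)
    (1,0) via y @ 0.7972  # hit
  → r_1 = 0.7972
beam 2: φ=-45°, α=330°
  direction (0.8660, -0.5000); cell (1,1); t to first gridline: x 0.5774, y 1.5400 (then +1.1547 / +2.0000)
    (2,1) via x @ 0.5774
    (2,0) via y @ 1.5400  # hit
  → r_2 = 1.5400
beam 3: φ=0°, α=15°
  direction (0.9659, 0.2588); cell (1,1); t to first gridline: x 0.5176, y 0.8887 (then +1.0353 / +3.8637)
    (2,1) via x @ 0.5176
    (2,2) via y @ 0.8887
    (3,2) via x @ 1.5529
    (4,2) via x @ 2.5882
    (5,2) via x @ 3.6235  # hit
  → r_3 = 3.6235
beam 4: φ=45°, α=60°
  direction (0.5000, 0.8660); cell (1,1); t to first gridline: x 1.0000, y 0.2656 (then +2.0000 / +1.1547)
    (1,2) via y @ 0.2656
    (2,2) via x @ 1.0000
    (2,3) via y @ 1.4203
    (2,4) via y @ 2.5750
    (3,4) via x @ 3.0000
    (3,5) via y @ 3.7297
    (3,6) via y @ 4.8844  # hit
  → r_4 = 4.8844
beam 5: φ=90°, α=105°
  direction (-0.2588, 0.9659); cell (1,1); t to first gridline: x 1.9319, y 0.2381 (then +3.8637 / +1.0353)
    (1,2) via y @ 0.2381
    (1,3) via y @ 1.2734
    (0,3) via x @ 1.9319  # hit
  → r_5 = 1.9319

ranges = [0.7972, 1.5400, 3.6235, 4.8844, 1.9319]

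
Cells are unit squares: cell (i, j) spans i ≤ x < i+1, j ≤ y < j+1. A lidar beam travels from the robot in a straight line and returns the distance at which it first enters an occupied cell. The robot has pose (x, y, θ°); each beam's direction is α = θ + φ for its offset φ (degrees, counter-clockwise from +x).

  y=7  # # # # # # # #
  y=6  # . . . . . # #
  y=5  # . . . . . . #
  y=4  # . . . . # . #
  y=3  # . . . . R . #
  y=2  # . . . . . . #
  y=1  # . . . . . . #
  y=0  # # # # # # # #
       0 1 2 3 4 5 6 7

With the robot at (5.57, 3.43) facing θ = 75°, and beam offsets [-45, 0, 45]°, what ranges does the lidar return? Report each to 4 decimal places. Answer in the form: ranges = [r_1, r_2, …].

beam 1: φ=-45°, α=30°
  d=(0.8660,0.5000)  start (5,3)  tX=0.4965 tY=1.1400  stride 1/|dx|=1.1547 1/|dy|=2.0000
    cross x-line → (6,3), t=0.4965
    cross y-line → (6,4), t=1.1400
    cross x-line → (7,4), t=1.6512 (wall)
  → r_1 = 1.6512
beam 2: φ=0°, α=75°
  d=(0.2588,0.9659)  start (5,3)  tX=1.6614 tY=0.5901  stride 1/|dx|=3.8637 1/|dy|=1.0353
    cross y-line → (5,4), t=0.5901 (wall)
  → r_2 = 0.5901
beam 3: φ=45°, α=120°
  d=(-0.5000,0.8660)  start (5,3)  tX=1.1400 tY=0.6582  stride 1/|dx|=2.0000 1/|dy|=1.1547
    cross y-line → (5,4), t=0.6582 (wall)
  → r_3 = 0.6582

ranges = [1.6512, 0.5901, 0.6582]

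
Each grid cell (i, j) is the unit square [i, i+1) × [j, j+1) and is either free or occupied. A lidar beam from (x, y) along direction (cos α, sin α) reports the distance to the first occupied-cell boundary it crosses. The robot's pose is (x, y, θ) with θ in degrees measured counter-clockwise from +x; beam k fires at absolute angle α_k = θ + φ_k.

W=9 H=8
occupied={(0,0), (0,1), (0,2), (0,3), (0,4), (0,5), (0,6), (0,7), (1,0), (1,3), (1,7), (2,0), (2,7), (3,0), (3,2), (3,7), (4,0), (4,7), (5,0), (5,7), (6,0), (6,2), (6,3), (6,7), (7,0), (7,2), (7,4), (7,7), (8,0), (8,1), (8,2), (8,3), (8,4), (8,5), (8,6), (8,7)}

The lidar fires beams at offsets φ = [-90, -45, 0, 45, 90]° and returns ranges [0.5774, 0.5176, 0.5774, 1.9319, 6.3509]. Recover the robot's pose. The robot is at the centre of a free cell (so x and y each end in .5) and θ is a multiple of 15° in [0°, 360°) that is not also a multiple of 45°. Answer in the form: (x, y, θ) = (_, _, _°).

Candidates: 36 free-cell centres × 16 headings = 576 poses. Raycast each; keep the one whose scan matches to 4 dp.
  (4.5, 2.5, 105°): beam 1 = 1.5529 ≠ 0.5774 ✗
  (3.5, 6.5, 300°): beam 1 = 2.8868 ≠ 0.5774 ✗
  (6.5, 1.5, 195°): beam 1 = 0.5176 ≠ 0.5774 ✗
  (1.5, 6.5, 75°): beam 1 = 5.7956 ≠ 0.5774 ✗
  (5.5, 1.5, 300°): beam 1 = 1.0000 ≠ 0.5774 ✗
  …
  (7.5, 6.5, 120°): r_1=0.5774, r_2=0.5176, r_3=0.5774, r_4=1.9319, r_5=6.3509 — all match ✓
No second candidate reproduces the full scan.

(x, y, θ) = (7.5, 6.5, 120°)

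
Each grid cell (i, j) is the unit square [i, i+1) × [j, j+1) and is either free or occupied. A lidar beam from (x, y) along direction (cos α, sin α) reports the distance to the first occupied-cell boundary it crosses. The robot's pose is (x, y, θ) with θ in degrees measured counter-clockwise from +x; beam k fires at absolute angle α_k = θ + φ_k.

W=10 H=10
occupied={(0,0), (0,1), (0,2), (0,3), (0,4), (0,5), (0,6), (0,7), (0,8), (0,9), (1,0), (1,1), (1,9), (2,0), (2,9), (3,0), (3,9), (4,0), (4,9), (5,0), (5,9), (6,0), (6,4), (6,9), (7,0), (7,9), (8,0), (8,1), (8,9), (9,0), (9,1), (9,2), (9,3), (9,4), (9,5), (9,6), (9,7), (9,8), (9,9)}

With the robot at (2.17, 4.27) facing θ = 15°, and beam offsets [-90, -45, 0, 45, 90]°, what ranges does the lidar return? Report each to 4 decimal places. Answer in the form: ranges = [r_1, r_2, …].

beam 1: φ=-90°, α=285°
  dir = (cos 285°, sin 285°) = (0.2588, -0.9659); from cell (2,4)
  next x-line at t=3.2069, next y-line at t=0.2795; Δt_x=3.8637, Δt_y=1.0353
    y: enter (2,3) at t=0.2795
    y: enter (2,2) at t=1.3148
    y: enter (2,1) at t=2.3501
    x: enter (3,1) at t=3.2069
    y: enter (3,0) at t=3.3854 ← occupied
  → r_1 = 3.3854
beam 2: φ=-45°, α=330°
  dir = (cos 330°, sin 330°) = (0.8660, -0.5000); from cell (2,4)
  next x-line at t=0.9584, next y-line at t=0.5400; Δt_x=1.1547, Δt_y=2.0000
    y: enter (2,3) at t=0.5400
    x: enter (3,3) at t=0.9584
    x: enter (4,3) at t=2.1131
    y: enter (4,2) at t=2.5400
    x: enter (5,2) at t=3.2678
    x: enter (6,2) at t=4.4225
    y: enter (6,1) at t=4.5400
    x: enter (7,1) at t=5.5772
    y: enter (7,0) at t=6.5400 ← occupied
  → r_2 = 6.5400
beam 3: φ=0°, α=15°
  dir = (cos 15°, sin 15°) = (0.9659, 0.2588); from cell (2,4)
  next x-line at t=0.8593, next y-line at t=2.8205; Δt_x=1.0353, Δt_y=3.8637
    x: enter (3,4) at t=0.8593
    x: enter (4,4) at t=1.8946
    y: enter (4,5) at t=2.8205
    x: enter (5,5) at t=2.9298
    x: enter (6,5) at t=3.9651
    x: enter (7,5) at t=5.0004
    x: enter (8,5) at t=6.0357
    y: enter (8,6) at t=6.6842
    x: enter (9,6) at t=7.0709 ← occupied
  → r_3 = 7.0709
beam 4: φ=45°, α=60°
  dir = (cos 60°, sin 60°) = (0.5000, 0.8660); from cell (2,4)
  next x-line at t=1.6600, next y-line at t=0.8429; Δt_x=2.0000, Δt_y=1.1547
    y: enter (2,5) at t=0.8429
    x: enter (3,5) at t=1.6600
    y: enter (3,6) at t=1.9976
    y: enter (3,7) at t=3.1523
    x: enter (4,7) at t=3.6600
    y: enter (4,8) at t=4.3070
    y: enter (4,9) at t=5.4617 ← occupied
  → r_4 = 5.4617
beam 5: φ=90°, α=105°
  dir = (cos 105°, sin 105°) = (-0.2588, 0.9659); from cell (2,4)
  next x-line at t=0.6568, next y-line at t=0.7558; Δt_x=3.8637, Δt_y=1.0353
    x: enter (1,4) at t=0.6568
    y: enter (1,5) at t=0.7558
    y: enter (1,6) at t=1.7910
    y: enter (1,7) at t=2.8263
    y: enter (1,8) at t=3.8616
    x: enter (0,8) at t=4.5205 ← occupied
  → r_5 = 4.5205

ranges = [3.3854, 6.5400, 7.0709, 5.4617, 4.5205]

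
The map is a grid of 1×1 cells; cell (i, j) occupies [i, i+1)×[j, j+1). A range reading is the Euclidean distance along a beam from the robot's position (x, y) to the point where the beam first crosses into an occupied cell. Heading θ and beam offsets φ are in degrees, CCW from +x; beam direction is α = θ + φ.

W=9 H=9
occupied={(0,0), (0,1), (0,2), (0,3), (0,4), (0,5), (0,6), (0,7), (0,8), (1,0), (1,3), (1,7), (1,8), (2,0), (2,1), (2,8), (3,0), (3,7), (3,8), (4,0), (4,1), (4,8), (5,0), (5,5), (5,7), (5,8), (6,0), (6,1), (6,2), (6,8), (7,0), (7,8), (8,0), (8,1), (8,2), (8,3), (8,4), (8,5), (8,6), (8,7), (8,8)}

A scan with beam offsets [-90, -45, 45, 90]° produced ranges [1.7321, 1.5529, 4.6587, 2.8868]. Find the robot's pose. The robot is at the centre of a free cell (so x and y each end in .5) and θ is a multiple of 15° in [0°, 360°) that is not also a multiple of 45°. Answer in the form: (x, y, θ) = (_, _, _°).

Candidates: 40 free-cell centres × 16 headings = 640 poses. Raycast each; keep the one whose scan matches to 4 dp.
  (5.5, 2.5, 165°): beam 1 = 5.6940 ≠ 1.7321 ✗
  (5.5, 4.5, 60°): beam 1 = 2.8868 ≠ 1.7321 ✗
  (4.5, 2.5, 210°): beam 1 = 5.1962 ≠ 1.7321 ✗
  (4.5, 7.5, 195°): beam 1 = 0.5176 ≠ 1.7321 ✗
  (3.5, 2.5, 210°): beam 1 = 5.0000 ≠ 1.7321 ✗
  …
  (4.5, 2.5, 60°): r_1=1.7321, r_2=1.5529, r_3=4.6587, r_4=2.8868 — all match ✓
Unique over the lattice → pose = (4.5, 2.5, 60°).

(x, y, θ) = (4.5, 2.5, 60°)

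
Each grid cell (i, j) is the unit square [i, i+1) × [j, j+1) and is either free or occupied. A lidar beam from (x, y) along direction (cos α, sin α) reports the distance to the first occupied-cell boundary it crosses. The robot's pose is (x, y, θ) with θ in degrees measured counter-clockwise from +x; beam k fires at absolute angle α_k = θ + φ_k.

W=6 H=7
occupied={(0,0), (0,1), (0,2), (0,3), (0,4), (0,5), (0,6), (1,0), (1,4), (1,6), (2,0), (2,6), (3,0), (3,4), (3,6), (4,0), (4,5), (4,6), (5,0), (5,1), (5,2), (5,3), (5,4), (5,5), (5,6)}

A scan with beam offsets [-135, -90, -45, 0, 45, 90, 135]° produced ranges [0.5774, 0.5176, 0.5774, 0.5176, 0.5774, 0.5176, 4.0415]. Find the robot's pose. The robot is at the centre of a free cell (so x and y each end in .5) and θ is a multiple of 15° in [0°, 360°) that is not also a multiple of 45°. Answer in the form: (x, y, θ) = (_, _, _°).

(x, y, θ) = (4.5, 4.5, 105°)

Candidates: 17 free-cell centres × 16 headings = 272 poses. Raycast each; keep the one whose scan matches to 4 dp.
  (2.5, 2.5, 120°): beam 1 = 2.5882 ≠ 0.5774 ✗
  (3.5, 1.5, 210°): beam 1 = 3.6235 ≠ 0.5774 ✗
  (1.5, 2.5, 165°): beam 1 = 4.0415 ≠ 0.5774 ✗
  (2.5, 5.5, 330°): beam 1 = 1.5529 ≠ 0.5774 ✗
  …
  (4.5, 4.5, 105°): r_1=0.5774, r_2=0.5176, r_3=0.5774, r_4=0.5176, r_5=0.5774, r_6=0.5176, r_7=4.0415 — all match ✓
Only this pose fits every beam.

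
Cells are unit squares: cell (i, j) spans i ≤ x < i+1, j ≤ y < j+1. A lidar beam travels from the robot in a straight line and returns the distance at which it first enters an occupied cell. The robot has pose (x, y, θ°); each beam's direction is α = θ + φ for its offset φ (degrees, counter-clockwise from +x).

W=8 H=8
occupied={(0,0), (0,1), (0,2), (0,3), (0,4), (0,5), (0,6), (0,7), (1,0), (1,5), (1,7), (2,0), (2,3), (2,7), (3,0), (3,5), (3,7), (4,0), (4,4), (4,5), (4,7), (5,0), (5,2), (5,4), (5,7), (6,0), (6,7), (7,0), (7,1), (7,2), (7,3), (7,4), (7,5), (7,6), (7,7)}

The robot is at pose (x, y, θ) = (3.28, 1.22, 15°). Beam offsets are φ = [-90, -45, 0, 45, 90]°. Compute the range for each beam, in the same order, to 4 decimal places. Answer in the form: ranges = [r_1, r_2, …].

beam 1: φ=-90°, α=285°
  d=(0.2588,-0.9659)  start (3,1)  tX=2.7819 tY=0.2278  stride 1/|dx|=3.8637 1/|dy|=1.0353
    cross y-line → (3,0), t=0.2278 (wall)
  → r_1 = 0.2278
beam 2: φ=-45°, α=330°
  d=(0.8660,-0.5000)  start (3,1)  tX=0.8314 tY=0.4400  stride 1/|dx|=1.1547 1/|dy|=2.0000
    cross y-line → (3,0), t=0.4400 (wall)
  → r_2 = 0.4400
beam 3: φ=0°, α=15°
  d=(0.9659,0.2588)  start (3,1)  tX=0.7454 tY=3.0137  stride 1/|dx|=1.0353 1/|dy|=3.8637
    cross x-line → (4,1), t=0.7454
    cross x-line → (5,1), t=1.7807
    cross x-line → (6,1), t=2.8160
    cross y-line → (6,2), t=3.0137
    cross x-line → (7,2), t=3.8512 (wall)
  → r_3 = 3.8512
beam 4: φ=45°, α=60°
  d=(0.5000,0.8660)  start (3,1)  tX=1.4400 tY=0.9007  stride 1/|dx|=2.0000 1/|dy|=1.1547
    cross y-line → (3,2), t=0.9007
    cross x-line → (4,2), t=1.4400
    cross y-line → (4,3), t=2.0554
    cross y-line → (4,4), t=3.2101 (wall)
  → r_4 = 3.2101
beam 5: φ=90°, α=105°
  d=(-0.2588,0.9659)  start (3,1)  tX=1.0818 tY=0.8075  stride 1/|dx|=3.8637 1/|dy|=1.0353
    cross y-line → (3,2), t=0.8075
    cross x-line → (2,2), t=1.0818
    cross y-line → (2,3), t=1.8428 (wall)
  → r_5 = 1.8428

ranges = [0.2278, 0.4400, 3.8512, 3.2101, 1.8428]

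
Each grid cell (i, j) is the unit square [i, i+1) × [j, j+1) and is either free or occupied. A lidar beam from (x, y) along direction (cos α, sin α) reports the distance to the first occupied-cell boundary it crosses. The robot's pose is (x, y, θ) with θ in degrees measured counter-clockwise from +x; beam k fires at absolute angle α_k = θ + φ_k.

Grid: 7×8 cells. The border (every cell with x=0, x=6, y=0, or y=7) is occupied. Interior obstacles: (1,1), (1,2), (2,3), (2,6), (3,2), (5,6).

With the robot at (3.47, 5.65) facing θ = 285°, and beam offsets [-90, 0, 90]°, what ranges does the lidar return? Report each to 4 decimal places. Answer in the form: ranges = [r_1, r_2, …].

beam 1: φ=-90°, α=195°
  cosα=-0.9659 sinα=-0.2588 | (3,5) | tMaxX 0.4866 tMaxY 2.5114 | tΔX 1.0353 tΔY 3.8637
    t=0.4866 [x] (2,5)
    t=1.5219 [x] (1,5)
    t=2.5114 [y] (1,4)
    t=2.5571 [x] (0,4) — stop
  → r_1 = 2.5571
beam 2: φ=0°, α=285°
  cosα=0.2588 sinα=-0.9659 | (3,5) | tMaxX 2.0478 tMaxY 0.6729 | tΔX 3.8637 tΔY 1.0353
    t=0.6729 [y] (3,4)
    t=1.7082 [y] (3,3)
    t=2.0478 [x] (4,3)
    t=2.7435 [y] (4,2)
    t=3.7788 [y] (4,1)
    t=4.8140 [y] (4,0) — stop
  → r_2 = 4.8140
beam 3: φ=90°, α=15°
  cosα=0.9659 sinα=0.2588 | (3,5) | tMaxX 0.5487 tMaxY 1.3523 | tΔX 1.0353 tΔY 3.8637
    t=0.5487 [x] (4,5)
    t=1.3523 [y] (4,6)
    t=1.5840 [x] (5,6) — stop
  → r_3 = 1.5840

ranges = [2.5571, 4.8140, 1.5840]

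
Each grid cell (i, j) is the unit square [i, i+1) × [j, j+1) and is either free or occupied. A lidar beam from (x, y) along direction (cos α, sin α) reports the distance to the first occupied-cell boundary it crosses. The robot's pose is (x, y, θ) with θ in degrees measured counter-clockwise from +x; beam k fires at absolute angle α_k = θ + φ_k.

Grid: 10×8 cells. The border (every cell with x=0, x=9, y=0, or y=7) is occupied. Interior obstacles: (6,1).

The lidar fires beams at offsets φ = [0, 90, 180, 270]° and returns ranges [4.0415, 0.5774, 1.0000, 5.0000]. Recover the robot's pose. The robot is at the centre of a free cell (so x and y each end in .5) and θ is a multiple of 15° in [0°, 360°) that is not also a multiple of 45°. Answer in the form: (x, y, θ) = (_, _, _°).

(x, y, θ) = (1.5, 3.5, 60°)

Enumerate (i+0.5, j+0.5, θ) over the 47 free cells and 16 admissible headings. For each, cast all 4 beams and compare to the given ranges.
  (7.5, 3.5, 300°): beam 1 = 2.8868 ≠ 4.0415 ✗
  (3.5, 5.5, 30°): beam 1 = 3.0000 ≠ 4.0415 ✗
  (7.5, 5.5, 60°): beam 1 = 1.7321 ≠ 4.0415 ✗
  (7.5, 1.5, 15°): beam 1 = 1.5529 ≠ 4.0415 ✗
  …
  (1.5, 3.5, 60°): r_1=4.0415, r_2=0.5774, r_3=1.0000, r_4=5.0000 — all match ✓
Unique over the lattice → pose = (1.5, 3.5, 60°).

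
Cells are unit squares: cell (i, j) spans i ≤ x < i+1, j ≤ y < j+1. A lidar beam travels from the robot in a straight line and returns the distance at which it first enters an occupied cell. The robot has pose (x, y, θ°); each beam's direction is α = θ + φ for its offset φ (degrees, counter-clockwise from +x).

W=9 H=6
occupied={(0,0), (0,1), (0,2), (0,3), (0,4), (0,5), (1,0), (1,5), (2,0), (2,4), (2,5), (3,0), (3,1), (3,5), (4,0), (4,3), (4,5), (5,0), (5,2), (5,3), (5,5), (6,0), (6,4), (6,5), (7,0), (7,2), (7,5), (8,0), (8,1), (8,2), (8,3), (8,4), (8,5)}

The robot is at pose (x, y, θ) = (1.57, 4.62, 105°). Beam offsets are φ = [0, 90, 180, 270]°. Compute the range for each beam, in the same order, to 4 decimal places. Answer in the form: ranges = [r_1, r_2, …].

ranges = [0.3934, 0.5901, 3.7477, 0.4452]

beam 1: φ=0°, α=105°
  cosα=-0.2588 sinα=0.9659 | (1,4) | tMaxX 2.2023 tMaxY 0.3934 | tΔX 3.8637 tΔY 1.0353
    t=0.3934 [y] (1,5) — stop
  → r_1 = 0.3934
beam 2: φ=90°, α=195°
  cosα=-0.9659 sinα=-0.2588 | (1,4) | tMaxX 0.5901 tMaxY 2.3955 | tΔX 1.0353 tΔY 3.8637
    t=0.5901 [x] (0,4) — stop
  → r_2 = 0.5901
beam 3: φ=180°, α=285°
  cosα=0.2588 sinα=-0.9659 | (1,4) | tMaxX 1.6614 tMaxY 0.6419 | tΔX 3.8637 tΔY 1.0353
    t=0.6419 [y] (1,3)
    t=1.6614 [x] (2,3)
    t=1.6771 [y] (2,2)
    t=2.7124 [y] (2,1)
    t=3.7477 [y] (2,0) — stop
  → r_3 = 3.7477
beam 4: φ=270°, α=15°
  cosα=0.9659 sinα=0.2588 | (1,4) | tMaxX 0.4452 tMaxY 1.4682 | tΔX 1.0353 tΔY 3.8637
    t=0.4452 [x] (2,4) — stop
  → r_4 = 0.4452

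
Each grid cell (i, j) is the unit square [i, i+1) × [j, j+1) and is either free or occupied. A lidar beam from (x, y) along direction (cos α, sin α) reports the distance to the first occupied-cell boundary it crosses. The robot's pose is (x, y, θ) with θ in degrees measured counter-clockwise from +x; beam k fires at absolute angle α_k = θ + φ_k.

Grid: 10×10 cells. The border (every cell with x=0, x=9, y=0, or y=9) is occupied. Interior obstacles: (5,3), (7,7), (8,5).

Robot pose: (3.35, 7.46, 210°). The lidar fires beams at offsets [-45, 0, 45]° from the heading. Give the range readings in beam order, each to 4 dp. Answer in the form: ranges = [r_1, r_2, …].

ranges = [2.4329, 2.7135, 6.6879]

beam 1: φ=-45°, α=165°
  d=(-0.9659,0.2588)  start (3,7)  tX=0.3623 tY=2.0864  stride 1/|dx|=1.0353 1/|dy|=3.8637
    cross x-line → (2,7), t=0.3623
    cross x-line → (1,7), t=1.3976
    cross y-line → (1,8), t=2.0864
    cross x-line → (0,8), t=2.4329 (wall)
  → r_1 = 2.4329
beam 2: φ=0°, α=210°
  d=(-0.8660,-0.5000)  start (3,7)  tX=0.4041 tY=0.9200  stride 1/|dx|=1.1547 1/|dy|=2.0000
    cross x-line → (2,7), t=0.4041
    cross y-line → (2,6), t=0.9200
    cross x-line → (1,6), t=1.5588
    cross x-line → (0,6), t=2.7135 (wall)
  → r_2 = 2.7135
beam 3: φ=45°, α=255°
  d=(-0.2588,-0.9659)  start (3,7)  tX=1.3523 tY=0.4762  stride 1/|dx|=3.8637 1/|dy|=1.0353
    cross y-line → (3,6), t=0.4762
    cross x-line → (2,6), t=1.3523
    cross y-line → (2,5), t=1.5115
    cross y-line → (2,4), t=2.5468
    cross y-line → (2,3), t=3.5821
    cross y-line → (2,2), t=4.6173
    cross x-line → (1,2), t=5.2160
    cross y-line → (1,1), t=5.6526
    cross y-line → (1,0), t=6.6879 (wall)
  → r_3 = 6.6879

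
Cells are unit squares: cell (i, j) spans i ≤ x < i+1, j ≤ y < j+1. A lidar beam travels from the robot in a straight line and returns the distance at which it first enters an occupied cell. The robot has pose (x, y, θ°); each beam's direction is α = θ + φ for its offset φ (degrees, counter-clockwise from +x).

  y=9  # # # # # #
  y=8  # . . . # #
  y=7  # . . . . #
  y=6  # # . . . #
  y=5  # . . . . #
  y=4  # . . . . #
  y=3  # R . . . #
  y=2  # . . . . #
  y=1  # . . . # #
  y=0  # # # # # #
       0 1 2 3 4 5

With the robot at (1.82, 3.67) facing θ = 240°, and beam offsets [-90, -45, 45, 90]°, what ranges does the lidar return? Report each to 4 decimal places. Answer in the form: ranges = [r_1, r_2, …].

beam 1: φ=-90°, α=150°
  d=(-0.8660,0.5000)  start (1,3)  tX=0.9469 tY=0.6600  stride 1/|dx|=1.1547 1/|dy|=2.0000
    cross y-line → (1,4), t=0.6600
    cross x-line → (0,4), t=0.9469 (wall)
  → r_1 = 0.9469
beam 2: φ=-45°, α=195°
  d=(-0.9659,-0.2588)  start (1,3)  tX=0.8489 tY=2.5887  stride 1/|dx|=1.0353 1/|dy|=3.8637
    cross x-line → (0,3), t=0.8489 (wall)
  → r_2 = 0.8489
beam 3: φ=45°, α=285°
  d=(0.2588,-0.9659)  start (1,3)  tX=0.6955 tY=0.6936  stride 1/|dx|=3.8637 1/|dy|=1.0353
    cross y-line → (1,2), t=0.6936
    cross x-line → (2,2), t=0.6955
    cross y-line → (2,1), t=1.7289
    cross y-line → (2,0), t=2.7642 (wall)
  → r_3 = 2.7642
beam 4: φ=90°, α=330°
  d=(0.8660,-0.5000)  start (1,3)  tX=0.2078 tY=1.3400  stride 1/|dx|=1.1547 1/|dy|=2.0000
    cross x-line → (2,3), t=0.2078
    cross y-line → (2,2), t=1.3400
    cross x-line → (3,2), t=1.3625
    cross x-line → (4,2), t=2.5172
    cross y-line → (4,1), t=3.3400 (wall)
  → r_4 = 3.3400

ranges = [0.9469, 0.8489, 2.7642, 3.3400]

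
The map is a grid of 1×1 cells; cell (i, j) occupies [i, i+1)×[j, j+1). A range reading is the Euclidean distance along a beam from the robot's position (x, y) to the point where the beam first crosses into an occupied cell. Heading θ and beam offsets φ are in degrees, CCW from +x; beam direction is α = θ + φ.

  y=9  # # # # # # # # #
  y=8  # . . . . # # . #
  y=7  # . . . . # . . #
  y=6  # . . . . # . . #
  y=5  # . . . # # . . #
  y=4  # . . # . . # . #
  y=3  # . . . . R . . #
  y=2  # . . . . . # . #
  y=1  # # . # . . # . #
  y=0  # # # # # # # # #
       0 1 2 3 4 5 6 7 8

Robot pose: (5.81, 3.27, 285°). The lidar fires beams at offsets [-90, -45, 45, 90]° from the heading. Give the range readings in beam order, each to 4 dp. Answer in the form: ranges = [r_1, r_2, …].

ranges = [4.9069, 2.6212, 0.5400, 2.2673]

beam 1: φ=-90°, α=195°
  direction (-0.9659, -0.2588); cell (5,3); t to first gridline: x 0.8386, y 1.0432 (then +1.0353 / +3.8637)
    (4,3) via x @ 0.8386
    (4,2) via y @ 1.0432
    (3,2) via x @ 1.8738
    (2,2) via x @ 2.9091
    (1,2) via x @ 3.9444
    (1,1) via y @ 4.9069  # hit
  → r_1 = 4.9069
beam 2: φ=-45°, α=240°
  direction (-0.5000, -0.8660); cell (5,3); t to first gridline: x 1.6200, y 0.3118 (then +2.0000 / +1.1547)
    (5,2) via y @ 0.3118
    (5,1) via y @ 1.4665
    (4,1) via x @ 1.6200
    (4,0) via y @ 2.6212  # hit
  → r_2 = 2.6212
beam 3: φ=45°, α=330°
  direction (0.8660, -0.5000); cell (5,3); t to first gridline: x 0.2194, y 0.5400 (then +1.1547 / +2.0000)
    (6,3) via x @ 0.2194
    (6,2) via y @ 0.5400  # hit
  → r_3 = 0.5400
beam 4: φ=90°, α=15°
  direction (0.9659, 0.2588); cell (5,3); t to first gridline: x 0.1967, y 2.8205 (then +1.0353 / +3.8637)
    (6,3) via x @ 0.1967
    (7,3) via x @ 1.2320
    (8,3) via x @ 2.2673  # hit
  → r_4 = 2.2673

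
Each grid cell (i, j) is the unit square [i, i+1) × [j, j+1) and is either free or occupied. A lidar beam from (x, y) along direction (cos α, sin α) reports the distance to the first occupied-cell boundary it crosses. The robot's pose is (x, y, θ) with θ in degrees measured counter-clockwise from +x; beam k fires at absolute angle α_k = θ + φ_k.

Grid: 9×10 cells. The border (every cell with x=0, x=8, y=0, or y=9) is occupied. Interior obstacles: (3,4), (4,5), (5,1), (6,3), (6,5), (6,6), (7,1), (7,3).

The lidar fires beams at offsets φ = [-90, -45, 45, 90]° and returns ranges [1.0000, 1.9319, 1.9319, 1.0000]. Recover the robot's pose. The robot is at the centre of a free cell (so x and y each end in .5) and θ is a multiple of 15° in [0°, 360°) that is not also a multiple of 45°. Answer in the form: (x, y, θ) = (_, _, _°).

(x, y, θ) = (5.5, 4.5, 30°)

Candidates: 48 free-cell centres × 16 headings = 768 poses. Raycast each; keep the one whose scan matches to 4 dp.
  (2.5, 5.5, 30°): beam 2 = 1.5529 ≠ 1.9319 ✗
  (5.5, 5.5, 210°): beam 1 = 4.0415 ≠ 1.0000 ✗
  (7.5, 4.5, 150°): beam 3 = 6.7293 ≠ 1.9319 ✗
  (5.5, 3.5, 240°): beam 1 = 1.7321 ≠ 1.0000 ✗
  …
  (5.5, 4.5, 30°): r_1=1.0000, r_2=1.9319, r_3=1.9319, r_4=1.0000 — all match ✓
Only this pose fits every beam.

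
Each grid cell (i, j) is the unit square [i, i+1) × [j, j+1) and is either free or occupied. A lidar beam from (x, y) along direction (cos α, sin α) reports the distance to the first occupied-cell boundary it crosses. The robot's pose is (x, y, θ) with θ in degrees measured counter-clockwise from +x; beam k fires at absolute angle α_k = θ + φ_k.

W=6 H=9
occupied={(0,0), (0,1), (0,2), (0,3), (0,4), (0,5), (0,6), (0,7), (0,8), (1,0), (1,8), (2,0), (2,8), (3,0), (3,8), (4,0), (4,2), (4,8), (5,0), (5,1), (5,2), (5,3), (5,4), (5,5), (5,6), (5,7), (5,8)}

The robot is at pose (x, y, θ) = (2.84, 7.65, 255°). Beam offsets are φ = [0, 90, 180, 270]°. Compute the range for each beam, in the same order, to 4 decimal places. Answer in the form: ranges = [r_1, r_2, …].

ranges = [6.8846, 2.2362, 0.3623, 1.3523]

beam 1: φ=0°, α=255°
  direction (-0.2588, -0.9659); cell (2,7); t to first gridline: x 3.2455, y 0.6729 (then +3.8637 / +1.0353)
    (2,6) via y @ 0.6729
    (2,5) via y @ 1.7082
    (2,4) via y @ 2.7435
    (1,4) via x @ 3.2455
    (1,3) via y @ 3.7788
    (1,2) via y @ 4.8140
    (1,1) via y @ 5.8493
    (1,0) via y @ 6.8846  # hit
  → r_1 = 6.8846
beam 2: φ=90°, α=345°
  direction (0.9659, -0.2588); cell (2,7); t to first gridline: x 0.1656, y 2.5114 (then +1.0353 / +3.8637)
    (3,7) via x @ 0.1656
    (4,7) via x @ 1.2009
    (5,7) via x @ 2.2362  # hit
  → r_2 = 2.2362
beam 3: φ=180°, α=75°
  direction (0.2588, 0.9659); cell (2,7); t to first gridline: x 0.6182, y 0.3623 (then +3.8637 / +1.0353)
    (2,8) via y @ 0.3623  # hit
  → r_3 = 0.3623
beam 4: φ=270°, α=165°
  direction (-0.9659, 0.2588); cell (2,7); t to first gridline: x 0.8696, y 1.3523 (then +1.0353 / +3.8637)
    (1,7) via x @ 0.8696
    (1,8) via y @ 1.3523  # hit
  → r_4 = 1.3523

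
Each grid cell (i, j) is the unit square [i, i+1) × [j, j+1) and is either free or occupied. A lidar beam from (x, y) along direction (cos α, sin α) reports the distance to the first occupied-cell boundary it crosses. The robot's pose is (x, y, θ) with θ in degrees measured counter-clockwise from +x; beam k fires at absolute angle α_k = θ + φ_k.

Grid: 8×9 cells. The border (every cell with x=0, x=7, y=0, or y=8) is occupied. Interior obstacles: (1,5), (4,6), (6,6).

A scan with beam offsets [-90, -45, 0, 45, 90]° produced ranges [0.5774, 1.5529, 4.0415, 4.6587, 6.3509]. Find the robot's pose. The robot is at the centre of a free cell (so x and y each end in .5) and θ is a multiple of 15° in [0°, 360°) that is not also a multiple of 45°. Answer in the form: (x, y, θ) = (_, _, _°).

(x, y, θ) = (6.5, 4.5, 120°)

Candidates: 39 free-cell centres × 16 headings = 624 poses. Raycast each; keep the one whose scan matches to 4 dp.
  (5.5, 6.5, 120°): beam 3 = 1.7321 ≠ 4.0415 ✗
  (5.5, 4.5, 195°): beam 1 = 1.9319 ≠ 0.5774 ✗
  (3.5, 1.5, 120°): beam 1 = 4.0415 ≠ 0.5774 ✗
  (4.5, 1.5, 210°): beam 1 = 5.0000 ≠ 0.5774 ✗
  …
  (6.5, 4.5, 120°): r_1=0.5774, r_2=1.5529, r_3=4.0415, r_4=4.6587, r_5=6.3509 — all match ✓
Only this pose fits every beam.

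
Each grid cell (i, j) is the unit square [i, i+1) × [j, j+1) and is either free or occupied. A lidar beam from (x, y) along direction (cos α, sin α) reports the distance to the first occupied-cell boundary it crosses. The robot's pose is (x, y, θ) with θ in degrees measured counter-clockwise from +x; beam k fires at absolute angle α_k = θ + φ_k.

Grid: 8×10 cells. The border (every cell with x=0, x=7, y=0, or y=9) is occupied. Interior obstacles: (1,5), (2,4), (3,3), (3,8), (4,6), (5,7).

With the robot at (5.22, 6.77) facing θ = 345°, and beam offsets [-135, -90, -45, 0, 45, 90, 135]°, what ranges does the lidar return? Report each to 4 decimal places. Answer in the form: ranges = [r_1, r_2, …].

beam 1: φ=-135°, α=210°
  dir = (cos 210°, sin 210°) = (-0.8660, -0.5000); from cell (5,6)
  next x-line at t=0.2540, next y-line at t=1.5400; Δt_x=1.1547, Δt_y=2.0000
    x: enter (4,6) at t=0.2540 ← occupied
  → r_1 = 0.2540
beam 2: φ=-90°, α=255°
  dir = (cos 255°, sin 255°) = (-0.2588, -0.9659); from cell (5,6)
  next x-line at t=0.8500, next y-line at t=0.7972; Δt_x=3.8637, Δt_y=1.0353
    y: enter (5,5) at t=0.7972
    x: enter (4,5) at t=0.8500
    y: enter (4,4) at t=1.8324
    y: enter (4,3) at t=2.8677
    y: enter (4,2) at t=3.9030
    x: enter (3,2) at t=4.7137
    y: enter (3,1) at t=4.9383
    y: enter (3,0) at t=5.9735 ← occupied
  → r_2 = 5.9735
beam 3: φ=-45°, α=300°
  dir = (cos 300°, sin 300°) = (0.5000, -0.8660); from cell (5,6)
  next x-line at t=1.5600, next y-line at t=0.8891; Δt_x=2.0000, Δt_y=1.1547
    y: enter (5,5) at t=0.8891
    x: enter (6,5) at t=1.5600
    y: enter (6,4) at t=2.0438
    y: enter (6,3) at t=3.1985
    x: enter (7,3) at t=3.5600 ← occupied
  → r_3 = 3.5600
beam 4: φ=0°, α=345°
  dir = (cos 345°, sin 345°) = (0.9659, -0.2588); from cell (5,6)
  next x-line at t=0.8075, next y-line at t=2.9751; Δt_x=1.0353, Δt_y=3.8637
    x: enter (6,6) at t=0.8075
    x: enter (7,6) at t=1.8428 ← occupied
  → r_4 = 1.8428
beam 5: φ=45°, α=30°
  dir = (cos 30°, sin 30°) = (0.8660, 0.5000); from cell (5,6)
  next x-line at t=0.9007, next y-line at t=0.4600; Δt_x=1.1547, Δt_y=2.0000
    y: enter (5,7) at t=0.4600 ← occupied
  → r_5 = 0.4600
beam 6: φ=90°, α=75°
  dir = (cos 75°, sin 75°) = (0.2588, 0.9659); from cell (5,6)
  next x-line at t=3.0137, next y-line at t=0.2381; Δt_x=3.8637, Δt_y=1.0353
    y: enter (5,7) at t=0.2381 ← occupied
  → r_6 = 0.2381
beam 7: φ=135°, α=120°
  dir = (cos 120°, sin 120°) = (-0.5000, 0.8660); from cell (5,6)
  next x-line at t=0.4400, next y-line at t=0.2656; Δt_x=2.0000, Δt_y=1.1547
    y: enter (5,7) at t=0.2656 ← occupied
  → r_7 = 0.2656

ranges = [0.2540, 5.9735, 3.5600, 1.8428, 0.4600, 0.2381, 0.2656]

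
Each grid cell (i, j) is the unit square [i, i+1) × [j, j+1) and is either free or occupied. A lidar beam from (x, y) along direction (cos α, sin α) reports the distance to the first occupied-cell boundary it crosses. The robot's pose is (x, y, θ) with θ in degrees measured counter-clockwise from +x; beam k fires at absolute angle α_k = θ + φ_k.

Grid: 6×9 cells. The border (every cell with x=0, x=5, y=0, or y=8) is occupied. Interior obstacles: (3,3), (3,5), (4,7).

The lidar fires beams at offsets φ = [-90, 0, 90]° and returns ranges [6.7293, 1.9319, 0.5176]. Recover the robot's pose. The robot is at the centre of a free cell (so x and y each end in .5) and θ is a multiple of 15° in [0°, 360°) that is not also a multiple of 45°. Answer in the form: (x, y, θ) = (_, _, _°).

(x, y, θ) = (1.5, 7.5, 15°)

The pose lattice has 25·16 = 400 candidates. Test each by forward raycasting.
  (1.5, 4.5, 105°): beam 1 = 1.9319 ≠ 6.7293 ✗
  (4.5, 2.5, 60°): beam 1 = 0.5774 ≠ 6.7293 ✗
  (4.5, 2.5, 330°): beam 1 = 1.7321 ≠ 6.7293 ✗
  …
  (1.5, 7.5, 15°): r_1=6.7293, r_2=1.9319, r_3=0.5176 — all match ✓
Unique over the lattice → pose = (1.5, 7.5, 15°).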